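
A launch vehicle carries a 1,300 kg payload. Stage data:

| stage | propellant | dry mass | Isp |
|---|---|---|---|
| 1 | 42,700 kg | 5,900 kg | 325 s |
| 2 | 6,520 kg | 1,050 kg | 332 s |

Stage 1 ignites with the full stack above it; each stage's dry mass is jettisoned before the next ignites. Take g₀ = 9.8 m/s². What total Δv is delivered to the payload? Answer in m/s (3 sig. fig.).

Ignition mass of stage 1 = 42,700+5,900 + 6,520+1,050 + 1,300 = 57,470 kg.
Stage 1: m₀ = 57,470 kg, m_f = 57,470 − 42,700 = 14,770 kg; Δv = 325×9.8×ln(3.891) = 3185.0×1.3587 ≈ 4327 m/s.
Stage 2: m₀ = 8,870 kg, m_f = 8,870 − 6,520 = 2,350 kg; Δv = 332×9.8×ln(3.774) = 3253.6×1.3283 ≈ 4322 m/s.
Total Δv = 4327 + 4322 = 8649 m/s.

Δv ≈ 8650 m/s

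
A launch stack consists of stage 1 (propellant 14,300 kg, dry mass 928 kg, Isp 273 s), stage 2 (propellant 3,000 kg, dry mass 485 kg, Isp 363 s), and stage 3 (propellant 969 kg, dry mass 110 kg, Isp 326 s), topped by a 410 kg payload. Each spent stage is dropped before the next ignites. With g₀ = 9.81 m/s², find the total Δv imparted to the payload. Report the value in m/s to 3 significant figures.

Δv ≈ 9950 m/s

Ignition mass of stage 1 = 14,300+928 + 3,000+485 + 969+110 + 410 = 20,202 kg.
Stage 1: m₀ = 20,202 kg, m_f = 20,202 − 14,300 = 5,902 kg; Δv = 273×9.81×ln(3.423) = 2678.1×1.2305 ≈ 3295 m/s.
Stage 2: m₀ = 4,974 kg, m_f = 4,974 − 3,000 = 1,974 kg; Δv = 363×9.81×ln(2.52) = 3561.0×0.9242 ≈ 3291 m/s.
Stage 3: m₀ = 1,489 kg, m_f = 1,489 − 969 = 520 kg; Δv = 326×9.81×ln(2.863) = 3198.1×1.0520 ≈ 3364 m/s.
Total Δv = 3295 + 3291 + 3364 = 9950 m/s.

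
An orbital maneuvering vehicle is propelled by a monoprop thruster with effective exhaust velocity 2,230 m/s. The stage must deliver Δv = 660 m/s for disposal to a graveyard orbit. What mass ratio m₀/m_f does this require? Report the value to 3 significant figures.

mass ratio ≈ 1.34

m₀/m_f = exp(Δv / v_e) = exp(660 / 2230.0) = exp(0.2960) = 1.3444.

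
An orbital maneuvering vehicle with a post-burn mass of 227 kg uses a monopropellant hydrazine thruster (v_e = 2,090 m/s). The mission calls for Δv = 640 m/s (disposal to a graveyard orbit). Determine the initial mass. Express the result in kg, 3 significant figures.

initial mass ≈ 308 kg

By the Tsiolkovsky rocket equation, m₀/m_f = exp(Δv / v_e) = exp(640 / 2090.0) = exp(0.3062) = 1.3583.
m₀ = m_f × 1.3583 = 227 × 1.3583 = 308.334 kg.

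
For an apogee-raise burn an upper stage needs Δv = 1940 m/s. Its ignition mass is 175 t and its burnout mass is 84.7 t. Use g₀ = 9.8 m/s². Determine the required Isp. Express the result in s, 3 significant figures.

ln(m₀/m_f) = ln(175000/84700) = ln(2.066) = 0.7257.
v_e = Δv / ln(m₀/m_f) = 1940 / 0.7257 = 2673.4 m/s.
Isp = v_e / g₀ = 2673.4 / 9.8 = 272.8 s.

Isp ≈ 273 s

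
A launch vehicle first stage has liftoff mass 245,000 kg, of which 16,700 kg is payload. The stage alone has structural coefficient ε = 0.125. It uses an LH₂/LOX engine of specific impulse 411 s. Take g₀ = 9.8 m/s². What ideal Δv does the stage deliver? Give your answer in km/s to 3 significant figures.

Δv ≈ 6.80 km/s

Stage wet mass = m₀ − payload = 245,000 − 16,700 = 228,300 kg.
Stage dry mass = ε × stage wet mass = 0.125 × 228,300 = 28,537.5 kg.
Burnout mass m_f = stage dry + payload = 28,537.5 + 16,700 = 45,237.5 kg.
v_e = Isp · g₀ = 411 × 9.8 = 4027.8 m/s.
Δv = v_e · ln(245,000/45,237.5) = 4027.8 × ln(5.416) = 4027.8 × 1.6893 ≈ 6804 m/s.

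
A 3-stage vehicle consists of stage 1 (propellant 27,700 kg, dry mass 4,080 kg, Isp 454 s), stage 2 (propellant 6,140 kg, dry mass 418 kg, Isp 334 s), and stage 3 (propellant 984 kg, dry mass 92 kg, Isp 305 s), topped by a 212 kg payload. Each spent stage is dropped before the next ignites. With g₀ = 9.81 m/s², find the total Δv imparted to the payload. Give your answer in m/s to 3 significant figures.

Ignition mass of stage 1 = 27,700+4,080 + 6,140+418 + 984+92 + 212 = 39,626 kg.
Stage 1: m₀ = 39,626 kg, m_f = 39,626 − 27,700 = 11,926 kg; Δv = 454×9.81×ln(3.323) = 4453.7×1.2008 ≈ 5348 m/s.
Stage 2: m₀ = 7,846 kg, m_f = 7,846 − 6,140 = 1,706 kg; Δv = 334×9.81×ln(4.599) = 3276.5×1.5259 ≈ 5000 m/s.
Stage 3: m₀ = 1,288 kg, m_f = 1,288 − 984 = 304 kg; Δv = 305×9.81×ln(4.237) = 2992.1×1.4438 ≈ 4320 m/s.
Total Δv = 5348 + 5000 + 4320 = 14668 m/s.

Δv ≈ 14700 m/s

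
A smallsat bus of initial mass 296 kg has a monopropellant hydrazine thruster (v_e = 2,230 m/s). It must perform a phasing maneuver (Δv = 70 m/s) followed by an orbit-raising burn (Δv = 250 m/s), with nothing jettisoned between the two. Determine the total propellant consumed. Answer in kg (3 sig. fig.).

After the first burn: m = 296 × exp(−70/2230.0) = 296 × 0.96910 = 286.854 kg.
After the second burn: m = 286.854 × exp(−250/2230.0) = 286.854 × 0.89395 = 256.433 kg.
Total propellant = m₀ − m_final = 296 − 256.433 = 39.567 kg.

total propellant consumed ≈ 39.6 kg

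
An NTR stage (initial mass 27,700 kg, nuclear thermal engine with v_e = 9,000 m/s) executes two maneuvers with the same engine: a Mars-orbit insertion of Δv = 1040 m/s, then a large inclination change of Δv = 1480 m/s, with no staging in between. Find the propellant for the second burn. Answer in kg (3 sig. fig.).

After the first burn: m = 27700 × exp(−1040/9000.0) = 27700 × 0.89087 = 24,677.1 kg.
After the second burn: m = 24,677.1 × exp(−1480/9000.0) = 24,677.1 × 0.84836 = 20,935.1 kg.
Second-burn propellant = 24,677.1 − 20,935.1 = 3,742 kg.

propellant for the second burn ≈ 3740 kg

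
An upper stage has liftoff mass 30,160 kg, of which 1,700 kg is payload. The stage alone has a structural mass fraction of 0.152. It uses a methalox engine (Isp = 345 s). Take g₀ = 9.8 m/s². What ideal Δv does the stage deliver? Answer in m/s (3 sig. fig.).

Δv ≈ 5440 m/s

Stage wet mass = m₀ − payload = 30,160 − 1,700 = 28,460 kg.
Stage dry mass = ε × stage wet mass = 0.152 × 28,460 = 4,325.92 kg.
Burnout mass m_f = stage dry + payload = 4,325.92 + 1,700 = 6,025.92 kg.
v_e = Isp · g₀ = 345 × 9.8 = 3381.0 m/s.
By the Tsiolkovsky rocket equation, Δv = v_e · ln(30,160/6,025.92) = 3381.0 × ln(5.005) = 3381.0 × 1.6104 ≈ 5445 m/s.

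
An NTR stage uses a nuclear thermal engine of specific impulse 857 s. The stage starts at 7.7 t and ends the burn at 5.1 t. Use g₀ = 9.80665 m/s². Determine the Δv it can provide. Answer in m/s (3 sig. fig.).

v_e = Isp · g₀ = 857 × 9.80665 = 8404.3 m/s.
Δv = v_e · ln(m₀/m_f) = 8404.3 × ln(1.51) = 8404.3 × 0.4120 ≈ 3462.4 m/s.

Δv ≈ 3460 m/s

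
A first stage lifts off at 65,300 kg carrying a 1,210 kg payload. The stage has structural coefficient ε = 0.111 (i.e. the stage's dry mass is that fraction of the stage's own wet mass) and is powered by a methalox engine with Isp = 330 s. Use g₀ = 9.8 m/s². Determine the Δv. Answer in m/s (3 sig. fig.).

Stage wet mass = m₀ − payload = 65,300 − 1,210 = 64,090 kg.
Stage dry mass = ε × stage wet mass = 0.111 × 64,090 = 7,113.99 kg.
Burnout mass m_f = stage dry + payload = 7,113.99 + 1,210 = 8,323.99 kg.
v_e = Isp · g₀ = 330 × 9.8 = 3234.0 m/s.
Δv = v_e · ln(65,300/8,323.99) = 3234.0 × ln(7.845) = 3234.0 × 2.0599 ≈ 6662 m/s.

Δv ≈ 6660 m/s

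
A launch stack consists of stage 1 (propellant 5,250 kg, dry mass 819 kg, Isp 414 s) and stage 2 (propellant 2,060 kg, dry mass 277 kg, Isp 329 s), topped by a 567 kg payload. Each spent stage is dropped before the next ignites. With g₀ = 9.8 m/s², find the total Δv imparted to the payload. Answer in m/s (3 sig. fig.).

Ignition mass of stage 1 = 5,250+819 + 2,060+277 + 567 = 8,973 kg.
Stage 1: m₀ = 8,973 kg, m_f = 8,973 − 5,250 = 3,723 kg; Δv = 414×9.8×ln(2.41) = 4057.2×0.8797 ≈ 3569 m/s.
Stage 2: m₀ = 2,904 kg, m_f = 2,904 − 2,060 = 844 kg; Δv = 329×9.8×ln(3.441) = 3224.2×1.2357 ≈ 3984 m/s.
Total Δv = 3569 + 3984 = 7553 m/s.

Δv ≈ 7550 m/s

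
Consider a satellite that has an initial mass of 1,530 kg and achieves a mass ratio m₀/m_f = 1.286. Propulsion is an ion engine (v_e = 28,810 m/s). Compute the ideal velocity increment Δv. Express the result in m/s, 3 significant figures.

Δv = v_e · ln(1.286) = 28810.0 × 0.2515 ≈ 7246.8 m/s.

Δv ≈ 7250 m/s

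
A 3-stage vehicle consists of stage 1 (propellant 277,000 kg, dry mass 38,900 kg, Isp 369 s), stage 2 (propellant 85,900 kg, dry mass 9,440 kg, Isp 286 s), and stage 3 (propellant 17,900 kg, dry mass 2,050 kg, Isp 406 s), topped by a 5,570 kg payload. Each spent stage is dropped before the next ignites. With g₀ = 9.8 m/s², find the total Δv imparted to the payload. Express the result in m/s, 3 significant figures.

Δv ≈ 11900 m/s

Ignition mass of stage 1 = 277,000+38,900 + 85,900+9,440 + 17,900+2,050 + 5,570 = 436,760 kg.
Stage 1: m₀ = 436,760 kg, m_f = 436,760 − 277,000 = 159,760 kg; Δv = 369×9.8×ln(2.734) = 3616.2×1.0057 ≈ 3637 m/s.
Stage 2: m₀ = 120,860 kg, m_f = 120,860 − 85,900 = 34,960 kg; Δv = 286×9.8×ln(3.457) = 2802.8×1.2404 ≈ 3477 m/s.
Stage 3: m₀ = 25,520 kg, m_f = 25,520 − 17,900 = 7,620 kg; Δv = 406×9.8×ln(3.349) = 3978.8×1.2087 ≈ 4809 m/s.
Total Δv = 3637 + 3477 + 4809 = 11923 m/s.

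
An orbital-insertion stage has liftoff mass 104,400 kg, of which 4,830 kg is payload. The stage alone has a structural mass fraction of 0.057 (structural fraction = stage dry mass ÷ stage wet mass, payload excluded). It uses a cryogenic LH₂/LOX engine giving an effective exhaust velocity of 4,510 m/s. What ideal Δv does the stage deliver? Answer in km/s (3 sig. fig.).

Δv ≈ 10.4 km/s

Stage wet mass = m₀ − payload = 104,400 − 4,830 = 99,570 kg.
Stage dry mass = ε × stage wet mass = 0.057 × 99,570 = 5,675.49 kg.
Burnout mass m_f = stage dry + payload = 5,675.49 + 4,830 = 10,505.49 kg.
Rocket equation: Δv = v_e · ln(104,400/10,505.49) = 4510.0 × ln(9.938) = 4510.0 × 2.2963 ≈ 10356 m/s.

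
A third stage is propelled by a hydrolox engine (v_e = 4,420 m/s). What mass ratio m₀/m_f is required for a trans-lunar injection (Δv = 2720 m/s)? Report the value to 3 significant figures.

Rocket equation: m₀/m_f = exp(Δv / v_e) = exp(2720 / 4420.0) = exp(0.6154) = 1.8504.

mass ratio ≈ 1.85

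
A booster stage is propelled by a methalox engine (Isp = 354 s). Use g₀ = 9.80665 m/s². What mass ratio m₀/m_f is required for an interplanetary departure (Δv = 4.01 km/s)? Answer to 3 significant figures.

mass ratio ≈ 3.17

v_e = Isp · g₀ = 354 × 9.80665 = 3471.6 m/s.
From the ideal rocket equation, m₀/m_f = exp(Δv / v_e) = exp(4010 / 3471.6) = exp(1.1551) = 3.1743.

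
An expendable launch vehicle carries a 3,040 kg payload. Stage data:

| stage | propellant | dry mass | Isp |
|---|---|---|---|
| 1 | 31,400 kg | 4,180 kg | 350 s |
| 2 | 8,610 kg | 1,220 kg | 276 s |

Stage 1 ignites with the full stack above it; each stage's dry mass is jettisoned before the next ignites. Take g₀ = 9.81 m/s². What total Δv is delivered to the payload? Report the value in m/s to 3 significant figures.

Δv ≈ 6580 m/s

Ignition mass of stage 1 = 31,400+4,180 + 8,610+1,220 + 3,040 = 48,450 kg.
Stage 1: m₀ = 48,450 kg, m_f = 48,450 − 31,400 = 17,050 kg; Δv = 350×9.81×ln(2.842) = 3433.5×1.0444 ≈ 3586 m/s.
Stage 2: m₀ = 12,870 kg, m_f = 12,870 − 8,610 = 4,260 kg; Δv = 276×9.81×ln(3.021) = 2707.6×1.1056 ≈ 2994 m/s.
Total Δv = 3586 + 2994 = 6580 m/s.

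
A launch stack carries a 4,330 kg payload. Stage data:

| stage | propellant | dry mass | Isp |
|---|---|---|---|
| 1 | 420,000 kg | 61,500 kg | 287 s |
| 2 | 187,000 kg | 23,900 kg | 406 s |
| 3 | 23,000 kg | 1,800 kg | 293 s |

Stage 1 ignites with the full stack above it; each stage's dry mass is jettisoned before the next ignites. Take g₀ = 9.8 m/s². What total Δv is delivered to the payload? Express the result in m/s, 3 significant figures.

Δv ≈ 12900 m/s

Ignition mass of stage 1 = 420,000+61,500 + 187,000+23,900 + 23,000+1,800 + 4,330 = 721,530 kg.
Stage 1: m₀ = 721,530 kg, m_f = 721,530 − 420,000 = 301,530 kg; Δv = 287×9.8×ln(2.393) = 2812.6×0.8725 ≈ 2454 m/s.
Stage 2: m₀ = 240,030 kg, m_f = 240,030 − 187,000 = 53,030 kg; Δv = 406×9.8×ln(4.526) = 3978.8×1.5099 ≈ 6008 m/s.
Stage 3: m₀ = 29,130 kg, m_f = 29,130 − 23,000 = 6,130 kg; Δv = 293×9.8×ln(4.752) = 2871.4×1.5586 ≈ 4475 m/s.
Total Δv = 2454 + 6008 + 4475 = 12937 m/s.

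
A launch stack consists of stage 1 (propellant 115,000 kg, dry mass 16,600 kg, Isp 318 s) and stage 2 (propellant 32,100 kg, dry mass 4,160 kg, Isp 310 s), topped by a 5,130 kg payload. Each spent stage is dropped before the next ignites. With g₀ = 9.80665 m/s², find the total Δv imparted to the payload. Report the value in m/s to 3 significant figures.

Δv ≈ 7950 m/s

Ignition mass of stage 1 = 115,000+16,600 + 32,100+4,160 + 5,130 = 172,990 kg.
Stage 1: m₀ = 172,990 kg, m_f = 172,990 − 115,000 = 57,990 kg; Δv = 318×9.80665×ln(2.983) = 3118.5×1.0930 ≈ 3408 m/s.
Stage 2: m₀ = 41,390 kg, m_f = 41,390 − 32,100 = 9,290 kg; Δv = 310×9.80665×ln(4.455) = 3040.1×1.4941 ≈ 4542 m/s.
Total Δv = 3408 + 4542 = 7950 m/s.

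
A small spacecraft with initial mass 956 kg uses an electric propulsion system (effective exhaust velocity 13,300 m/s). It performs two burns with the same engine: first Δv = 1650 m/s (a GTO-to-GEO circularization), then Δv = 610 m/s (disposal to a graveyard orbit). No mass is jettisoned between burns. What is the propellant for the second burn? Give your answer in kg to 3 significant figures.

propellant for the second burn ≈ 37.9 kg

After the first burn: m = 956 × exp(−1650/13300.0) = 956 × 0.88333 = 844.463 kg.
After the second burn: m = 844.463 × exp(−610/13300.0) = 844.463 × 0.95517 = 806.606 kg.
Second-burn propellant = 844.463 − 806.606 = 37.857 kg.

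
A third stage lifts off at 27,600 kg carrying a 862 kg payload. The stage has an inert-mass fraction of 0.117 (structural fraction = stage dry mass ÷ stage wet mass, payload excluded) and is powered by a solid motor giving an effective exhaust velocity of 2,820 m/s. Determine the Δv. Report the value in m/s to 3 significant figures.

Stage wet mass = m₀ − payload = 27,600 − 862 = 26,738 kg.
Stage dry mass = ε × stage wet mass = 0.117 × 26,738 = 3,128.35 kg.
Burnout mass m_f = stage dry + payload = 3,128.35 + 862 = 3,990.35 kg.
From the ideal rocket equation, Δv = v_e · ln(27,600/3,990.35) = 2820.0 × ln(6.917) = 2820.0 × 1.9339 ≈ 5454 m/s.

Δv ≈ 5450 m/s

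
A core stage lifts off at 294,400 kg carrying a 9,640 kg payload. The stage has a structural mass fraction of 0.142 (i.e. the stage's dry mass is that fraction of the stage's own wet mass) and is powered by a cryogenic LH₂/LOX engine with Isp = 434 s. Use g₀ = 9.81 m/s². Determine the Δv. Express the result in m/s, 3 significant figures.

Stage wet mass = m₀ − payload = 294,400 − 9,640 = 284,760 kg.
Stage dry mass = ε × stage wet mass = 0.142 × 284,760 = 40,435.9 kg.
Burnout mass m_f = stage dry + payload = 40,435.9 + 9,640 = 50,075.9 kg.
v_e = Isp · g₀ = 434 × 9.81 = 4257.5 m/s.
By the Tsiolkovsky rocket equation, Δv = v_e · ln(294,400/50,075.9) = 4257.5 × ln(5.879) = 4257.5 × 1.7714 ≈ 7542 m/s.

Δv ≈ 7540 m/s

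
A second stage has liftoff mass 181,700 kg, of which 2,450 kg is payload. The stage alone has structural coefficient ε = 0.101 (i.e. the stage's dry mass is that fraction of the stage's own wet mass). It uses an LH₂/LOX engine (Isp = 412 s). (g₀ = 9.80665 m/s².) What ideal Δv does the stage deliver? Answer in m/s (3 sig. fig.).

Stage wet mass = m₀ − payload = 181,700 − 2,450 = 179,250 kg.
Stage dry mass = ε × stage wet mass = 0.101 × 179,250 = 18,104.3 kg.
Burnout mass m_f = stage dry + payload = 18,104.3 + 2,450 = 20,554.3 kg.
v_e = Isp · g₀ = 412 × 9.80665 = 4040.3 m/s.
Δv = v_e · ln(181,700/20,554.3) = 4040.3 × ln(8.84) = 4040.3 × 2.1793 ≈ 8805 m/s.

Δv ≈ 8810 m/s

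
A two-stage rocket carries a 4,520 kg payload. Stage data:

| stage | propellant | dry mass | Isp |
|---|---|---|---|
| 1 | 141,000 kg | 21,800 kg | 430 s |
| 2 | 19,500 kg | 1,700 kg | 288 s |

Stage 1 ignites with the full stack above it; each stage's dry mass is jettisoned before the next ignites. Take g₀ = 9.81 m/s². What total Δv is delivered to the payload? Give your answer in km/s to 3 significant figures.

Δv ≈ 9.82 km/s

Ignition mass of stage 1 = 141,000+21,800 + 19,500+1,700 + 4,520 = 188,520 kg.
Stage 1: m₀ = 188,520 kg, m_f = 188,520 − 141,000 = 47,520 kg; Δv = 430×9.81×ln(3.967) = 4218.3×1.3781 ≈ 5813 m/s.
Stage 2: m₀ = 25,720 kg, m_f = 25,720 − 19,500 = 6,220 kg; Δv = 288×9.81×ln(4.135) = 2825.3×1.4195 ≈ 4010 m/s.
Total Δv = 5813 + 4010 = 9823 m/s.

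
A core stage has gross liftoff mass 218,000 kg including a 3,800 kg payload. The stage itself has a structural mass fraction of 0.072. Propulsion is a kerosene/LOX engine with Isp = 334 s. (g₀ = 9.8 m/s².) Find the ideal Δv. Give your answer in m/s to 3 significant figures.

Stage wet mass = m₀ − payload = 218,000 − 3,800 = 214,200 kg.
Stage dry mass = ε × stage wet mass = 0.072 × 214,200 = 15,422.4 kg.
Burnout mass m_f = stage dry + payload = 15,422.4 + 3,800 = 19,222.4 kg.
v_e = Isp · g₀ = 334 × 9.8 = 3273.2 m/s.
By the Tsiolkovsky rocket equation, Δv = v_e · ln(218,000/19,222.4) = 3273.2 × ln(11.34) = 3273.2 × 2.4284 ≈ 7949 m/s.

Δv ≈ 7950 m/s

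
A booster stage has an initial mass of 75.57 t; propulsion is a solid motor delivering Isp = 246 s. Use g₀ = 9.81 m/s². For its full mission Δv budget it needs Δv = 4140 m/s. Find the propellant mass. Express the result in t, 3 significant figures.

propellant mass ≈ 62.0 t

v_e = Isp · g₀ = 246 × 9.81 = 2413.3 m/s.
m₀/m_f = exp(Δv / v_e) = exp(4140 / 2413.3) = exp(1.7155) = 5.5596.
m_f = 75.57 / 5.5596 = 13.5927 t, so propellant = m₀ − m_f = 75.57 − 13.5927 = 61.9773 t.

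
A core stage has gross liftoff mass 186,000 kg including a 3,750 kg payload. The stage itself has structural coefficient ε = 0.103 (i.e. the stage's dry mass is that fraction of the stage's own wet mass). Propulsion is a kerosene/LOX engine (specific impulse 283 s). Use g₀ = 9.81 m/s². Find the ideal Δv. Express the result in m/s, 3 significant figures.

Stage wet mass = m₀ − payload = 186,000 − 3,750 = 182,250 kg.
Stage dry mass = ε × stage wet mass = 0.103 × 182,250 = 18,771.8 kg.
Burnout mass m_f = stage dry + payload = 18,771.8 + 3,750 = 22,521.8 kg.
v_e = Isp · g₀ = 283 × 9.81 = 2776.2 m/s.
Δv = v_e · ln(186,000/22,521.8) = 2776.2 × ln(8.259) = 2776.2 × 2.1113 ≈ 5861 m/s.

Δv ≈ 5860 m/s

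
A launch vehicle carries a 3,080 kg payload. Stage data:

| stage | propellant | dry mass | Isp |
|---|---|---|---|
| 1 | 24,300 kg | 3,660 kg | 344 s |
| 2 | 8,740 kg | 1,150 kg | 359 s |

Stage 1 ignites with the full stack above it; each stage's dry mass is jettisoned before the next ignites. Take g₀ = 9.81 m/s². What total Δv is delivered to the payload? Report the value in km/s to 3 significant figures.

Ignition mass of stage 1 = 24,300+3,660 + 8,740+1,150 + 3,080 = 40,930 kg.
Stage 1: m₀ = 40,930 kg, m_f = 40,930 − 24,300 = 16,630 kg; Δv = 344×9.81×ln(2.461) = 3374.6×0.9007 ≈ 3039 m/s.
Stage 2: m₀ = 12,970 kg, m_f = 12,970 − 8,740 = 4,230 kg; Δv = 359×9.81×ln(3.066) = 3521.8×1.1204 ≈ 3946 m/s.
Total Δv = 3039 + 3946 = 6985 m/s.

Δv ≈ 6.99 km/s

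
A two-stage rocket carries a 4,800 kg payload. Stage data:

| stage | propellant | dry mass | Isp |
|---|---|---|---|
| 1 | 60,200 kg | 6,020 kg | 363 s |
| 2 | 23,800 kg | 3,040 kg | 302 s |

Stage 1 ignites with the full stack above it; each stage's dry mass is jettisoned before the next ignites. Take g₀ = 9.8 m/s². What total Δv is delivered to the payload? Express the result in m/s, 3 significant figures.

Δv ≈ 7530 m/s

Ignition mass of stage 1 = 60,200+6,020 + 23,800+3,040 + 4,800 = 97,860 kg.
Stage 1: m₀ = 97,860 kg, m_f = 97,860 − 60,200 = 37,660 kg; Δv = 363×9.8×ln(2.599) = 3557.4×0.9549 ≈ 3397 m/s.
Stage 2: m₀ = 31,640 kg, m_f = 31,640 − 23,800 = 7,840 kg; Δv = 302×9.8×ln(4.036) = 2959.6×1.3952 ≈ 4129 m/s.
Total Δv = 3397 + 4129 = 7526 m/s.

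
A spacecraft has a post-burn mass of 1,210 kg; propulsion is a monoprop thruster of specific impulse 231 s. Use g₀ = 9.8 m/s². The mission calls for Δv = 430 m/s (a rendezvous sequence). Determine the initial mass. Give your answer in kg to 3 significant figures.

initial mass ≈ 1460 kg

v_e = Isp · g₀ = 231 × 9.8 = 2263.8 m/s.
m₀/m_f = exp(Δv / v_e) = exp(430 / 2263.8) = exp(0.1899) = 1.2092.
m₀ = m_f × 1.2092 = 1,210 × 1.2092 = 1,463.13 kg.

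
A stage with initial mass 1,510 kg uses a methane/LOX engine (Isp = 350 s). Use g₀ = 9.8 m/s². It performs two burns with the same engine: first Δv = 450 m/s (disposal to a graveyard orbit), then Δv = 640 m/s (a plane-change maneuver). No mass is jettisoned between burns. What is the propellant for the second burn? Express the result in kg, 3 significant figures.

propellant for the second burn ≈ 225 kg

v_e = Isp · g₀ = 350 × 9.8 = 3430.0 m/s.
After the first burn: m = 1510 × exp(−450/3430.0) = 1510 × 0.87705 = 1,324.35 kg.
After the second burn: m = 1,324.35 × exp(−640/3430.0) = 1,324.35 × 0.82978 = 1,098.92 kg.
Second-burn propellant = 1,324.35 − 1,098.92 = 225.43 kg.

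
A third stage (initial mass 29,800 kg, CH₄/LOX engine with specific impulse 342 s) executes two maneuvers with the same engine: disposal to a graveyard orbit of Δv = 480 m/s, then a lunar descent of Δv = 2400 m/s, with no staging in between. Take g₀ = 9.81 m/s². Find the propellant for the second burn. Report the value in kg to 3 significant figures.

propellant for the second burn ≈ 13200 kg

v_e = Isp · g₀ = 342 × 9.81 = 3355.0 m/s.
After the first burn: m = 29800 × exp(−480/3355.0) = 29800 × 0.86669 = 25,827.4 kg.
After the second burn: m = 25,827.4 × exp(−2400/3355.0) = 25,827.4 × 0.48902 = 12,630.1 kg.
Second-burn propellant = 25,827.4 − 12,630.1 = 13,197.3 kg.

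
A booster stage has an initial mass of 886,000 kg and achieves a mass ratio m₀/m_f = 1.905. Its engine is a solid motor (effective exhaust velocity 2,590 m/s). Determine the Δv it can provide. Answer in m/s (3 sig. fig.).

Δv = v_e · ln(1.905) = 2590.0 × 0.6445 ≈ 1669.2 m/s.

Δv ≈ 1670 m/s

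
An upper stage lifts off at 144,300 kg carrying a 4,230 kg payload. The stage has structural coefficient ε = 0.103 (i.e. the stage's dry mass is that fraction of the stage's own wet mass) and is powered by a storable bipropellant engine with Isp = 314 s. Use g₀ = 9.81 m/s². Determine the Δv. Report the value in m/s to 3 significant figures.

Stage wet mass = m₀ − payload = 144,300 − 4,230 = 140,070 kg.
Stage dry mass = ε × stage wet mass = 0.103 × 140,070 = 14,427.2 kg.
Burnout mass m_f = stage dry + payload = 14,427.2 + 4,230 = 18,657.2 kg.
v_e = Isp · g₀ = 314 × 9.81 = 3080.3 m/s.
By the Tsiolkovsky rocket equation, Δv = v_e · ln(144,300/18,657.2) = 3080.3 × ln(7.734) = 3080.3 × 2.0457 ≈ 6301 m/s.

Δv ≈ 6300 m/s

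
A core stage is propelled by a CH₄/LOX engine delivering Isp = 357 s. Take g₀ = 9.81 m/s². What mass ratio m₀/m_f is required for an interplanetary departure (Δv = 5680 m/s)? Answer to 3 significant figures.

v_e = Isp · g₀ = 357 × 9.81 = 3502.2 m/s.
m₀/m_f = exp(Δv / v_e) = exp(5680 / 3502.2) = exp(1.6219) = 5.0625.

mass ratio ≈ 5.06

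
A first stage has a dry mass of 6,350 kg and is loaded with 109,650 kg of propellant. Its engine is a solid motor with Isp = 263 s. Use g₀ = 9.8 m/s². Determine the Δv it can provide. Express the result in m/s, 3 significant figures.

Δv ≈ 7490 m/s

v_e = Isp · g₀ = 263 × 9.8 = 2577.4 m/s.
m₀ = m_dry + m_prop = 6,350 + 109,650 = 116,000 kg.
Using Δv = v_e ln(m₀/m_f): Δv = v_e · ln(m₀/m_f) = 2577.4 × ln(18.27) = 2577.4 × 2.9051 ≈ 7487.7 m/s.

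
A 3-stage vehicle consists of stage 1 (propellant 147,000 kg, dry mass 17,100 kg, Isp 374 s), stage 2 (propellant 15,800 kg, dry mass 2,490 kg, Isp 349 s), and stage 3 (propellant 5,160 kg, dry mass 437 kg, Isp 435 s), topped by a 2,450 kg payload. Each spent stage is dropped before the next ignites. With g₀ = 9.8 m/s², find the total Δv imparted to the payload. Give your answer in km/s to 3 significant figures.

Ignition mass of stage 1 = 147,000+17,100 + 15,800+2,490 + 5,160+437 + 2,450 = 190,437 kg.
Stage 1: m₀ = 190,437 kg, m_f = 190,437 − 147,000 = 43,437 kg; Δv = 374×9.8×ln(4.384) = 3665.2×1.4780 ≈ 5417 m/s.
Stage 2: m₀ = 26,337 kg, m_f = 26,337 − 15,800 = 10,537 kg; Δv = 349×9.8×ln(2.499) = 3420.2×0.9161 ≈ 3133 m/s.
Stage 3: m₀ = 8,047 kg, m_f = 8,047 − 5,160 = 2,887 kg; Δv = 435×9.8×ln(2.787) = 4263.0×1.0251 ≈ 4370 m/s.
Total Δv = 5417 + 3133 + 4370 = 12920 m/s.

Δv ≈ 12.9 km/s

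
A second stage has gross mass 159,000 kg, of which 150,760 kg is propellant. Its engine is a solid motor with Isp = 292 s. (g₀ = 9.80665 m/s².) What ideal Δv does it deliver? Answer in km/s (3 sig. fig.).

v_e = Isp · g₀ = 292 × 9.80665 = 2863.5 m/s.
m_f = m₀ − m_prop = 159,000 − 150,760 = 8,240 kg.
By the Tsiolkovsky rocket equation, Δv = v_e · ln(m₀/m_f) = 2863.5 × ln(19.3) = 2863.5 × 2.9599 ≈ 8475.8 m/s.

Δv ≈ 8.48 km/s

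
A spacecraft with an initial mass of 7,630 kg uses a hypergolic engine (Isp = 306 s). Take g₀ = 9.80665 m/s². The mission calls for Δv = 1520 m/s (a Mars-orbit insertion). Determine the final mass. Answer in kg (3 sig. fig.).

v_e = Isp · g₀ = 306 × 9.80665 = 3000.8 m/s.
By the Tsiolkovsky rocket equation, m₀/m_f = exp(Δv / v_e) = exp(1520 / 3000.8) = exp(0.5065) = 1.6595.
m_f = m₀ / 1.6595 = 7,630 / 1.6595 = 4,597.77 kg.

final mass ≈ 4600 kg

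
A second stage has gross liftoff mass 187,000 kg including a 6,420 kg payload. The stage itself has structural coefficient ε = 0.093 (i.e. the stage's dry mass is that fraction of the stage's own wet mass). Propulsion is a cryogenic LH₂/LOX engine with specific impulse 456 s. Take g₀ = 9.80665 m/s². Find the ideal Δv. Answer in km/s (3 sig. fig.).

Δv ≈ 9.33 km/s

Stage wet mass = m₀ − payload = 187,000 − 6,420 = 180,580 kg.
Stage dry mass = ε × stage wet mass = 0.093 × 180,580 = 16,793.9 kg.
Burnout mass m_f = stage dry + payload = 16,793.9 + 6,420 = 23,213.9 kg.
v_e = Isp · g₀ = 456 × 9.80665 = 4471.8 m/s.
Δv = v_e · ln(187,000/23,213.9) = 4471.8 × ln(8.056) = 4471.8 × 2.0864 ≈ 9330 m/s.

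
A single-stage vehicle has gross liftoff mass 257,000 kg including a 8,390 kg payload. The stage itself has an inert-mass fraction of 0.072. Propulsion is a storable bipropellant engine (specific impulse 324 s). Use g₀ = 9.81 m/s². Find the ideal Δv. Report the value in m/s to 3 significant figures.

Stage wet mass = m₀ − payload = 257,000 − 8,390 = 248,610 kg.
Stage dry mass = ε × stage wet mass = 0.072 × 248,610 = 17,899.9 kg.
Burnout mass m_f = stage dry + payload = 17,899.9 + 8,390 = 26,289.9 kg.
v_e = Isp · g₀ = 324 × 9.81 = 3178.4 m/s.
Rocket equation: Δv = v_e · ln(257,000/26,289.9) = 3178.4 × ln(9.776) = 3178.4 × 2.2799 ≈ 7246 m/s.

Δv ≈ 7250 m/s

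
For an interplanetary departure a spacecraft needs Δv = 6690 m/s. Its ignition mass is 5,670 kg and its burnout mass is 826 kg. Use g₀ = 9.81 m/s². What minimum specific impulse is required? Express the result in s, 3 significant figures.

Isp ≈ 354 s

ln(m₀/m_f) = ln(5670/826) = ln(6.864) = 1.9263.
v_e = Δv / ln(m₀/m_f) = 6690 / 1.9263 = 3472.9 m/s.
Isp = v_e / g₀ = 3472.9 / 9.81 = 354.0 s.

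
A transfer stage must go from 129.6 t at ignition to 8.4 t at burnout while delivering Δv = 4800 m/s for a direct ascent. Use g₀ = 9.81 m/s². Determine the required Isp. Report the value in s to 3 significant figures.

Isp ≈ 179 s

ln(m₀/m_f) = ln(129600/8400) = ln(15.43) = 2.7362.
By the Tsiolkovsky rocket equation, v_e = Δv / ln(m₀/m_f) = 4800 / 2.7362 = 1754.2 m/s.
Isp = v_e / g₀ = 1754.2 / 9.81 = 178.8 s.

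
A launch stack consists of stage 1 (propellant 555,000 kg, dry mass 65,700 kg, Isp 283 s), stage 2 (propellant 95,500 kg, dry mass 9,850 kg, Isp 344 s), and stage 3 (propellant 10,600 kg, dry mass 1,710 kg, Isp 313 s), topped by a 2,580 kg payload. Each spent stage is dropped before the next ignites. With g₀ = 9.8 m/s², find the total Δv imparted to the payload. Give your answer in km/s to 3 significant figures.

Ignition mass of stage 1 = 555,000+65,700 + 95,500+9,850 + 10,600+1,710 + 2,580 = 740,940 kg.
Stage 1: m₀ = 740,940 kg, m_f = 740,940 − 555,000 = 185,940 kg; Δv = 283×9.8×ln(3.985) = 2773.4×1.3825 ≈ 3834 m/s.
Stage 2: m₀ = 120,240 kg, m_f = 120,240 − 95,500 = 24,740 kg; Δv = 344×9.8×ln(4.86) = 3371.2×1.5811 ≈ 5330 m/s.
Stage 3: m₀ = 14,890 kg, m_f = 14,890 − 10,600 = 4,290 kg; Δv = 313×9.8×ln(3.471) = 3067.4×1.2444 ≈ 3817 m/s.
Total Δv = 3834 + 5330 + 3817 = 12981 m/s.

Δv ≈ 13.0 km/s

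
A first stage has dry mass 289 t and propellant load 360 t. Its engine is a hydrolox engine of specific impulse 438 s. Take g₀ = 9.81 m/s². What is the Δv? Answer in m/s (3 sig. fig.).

Δv ≈ 3480 m/s

v_e = Isp · g₀ = 438 × 9.81 = 4296.8 m/s.
m₀ = m_dry + m_prop = 289 + 360 = 649 t.
Using Δv = v_e ln(m₀/m_f): Δv = v_e · ln(m₀/m_f) = 4296.8 × ln(2.246) = 4296.8 × 0.8090 ≈ 3476.1 m/s.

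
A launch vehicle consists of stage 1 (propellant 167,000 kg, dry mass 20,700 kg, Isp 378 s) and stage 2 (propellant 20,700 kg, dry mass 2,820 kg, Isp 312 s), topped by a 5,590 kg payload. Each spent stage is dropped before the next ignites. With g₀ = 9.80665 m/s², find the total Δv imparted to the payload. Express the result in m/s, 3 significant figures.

Δv ≈ 9250 m/s

Ignition mass of stage 1 = 167,000+20,700 + 20,700+2,820 + 5,590 = 216,810 kg.
Stage 1: m₀ = 216,810 kg, m_f = 216,810 − 167,000 = 49,810 kg; Δv = 378×9.80665×ln(4.353) = 3706.9×1.4708 ≈ 5452 m/s.
Stage 2: m₀ = 29,110 kg, m_f = 29,110 − 20,700 = 8,410 kg; Δv = 312×9.80665×ln(3.461) = 3059.7×1.2417 ≈ 3799 m/s.
Total Δv = 5452 + 3799 = 9251 m/s.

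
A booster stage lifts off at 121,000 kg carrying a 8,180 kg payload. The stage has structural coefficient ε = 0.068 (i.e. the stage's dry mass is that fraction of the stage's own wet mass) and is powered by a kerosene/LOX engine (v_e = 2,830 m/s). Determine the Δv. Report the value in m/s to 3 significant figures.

Stage wet mass = m₀ − payload = 121,000 − 8,180 = 112,820 kg.
Stage dry mass = ε × stage wet mass = 0.068 × 112,820 = 7,671.76 kg.
Burnout mass m_f = stage dry + payload = 7,671.76 + 8,180 = 15,851.76 kg.
Δv = v_e · ln(121,000/15,851.76) = 2830.0 × ln(7.633) = 2830.0 × 2.0325 ≈ 5752 m/s.

Δv ≈ 5750 m/s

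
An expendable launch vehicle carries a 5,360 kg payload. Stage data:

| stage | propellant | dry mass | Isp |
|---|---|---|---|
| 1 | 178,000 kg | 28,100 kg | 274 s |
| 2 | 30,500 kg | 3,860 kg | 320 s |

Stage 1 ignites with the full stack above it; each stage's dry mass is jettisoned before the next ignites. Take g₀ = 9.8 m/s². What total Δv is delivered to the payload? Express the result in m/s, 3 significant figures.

Δv ≈ 8040 m/s

Ignition mass of stage 1 = 178,000+28,100 + 30,500+3,860 + 5,360 = 245,820 kg.
Stage 1: m₀ = 245,820 kg, m_f = 245,820 − 178,000 = 67,820 kg; Δv = 274×9.8×ln(3.625) = 2685.2×1.2877 ≈ 3458 m/s.
Stage 2: m₀ = 39,720 kg, m_f = 39,720 − 30,500 = 9,220 kg; Δv = 320×9.8×ln(4.308) = 3136.0×1.4605 ≈ 4580 m/s.
Total Δv = 3458 + 4580 = 8038 m/s.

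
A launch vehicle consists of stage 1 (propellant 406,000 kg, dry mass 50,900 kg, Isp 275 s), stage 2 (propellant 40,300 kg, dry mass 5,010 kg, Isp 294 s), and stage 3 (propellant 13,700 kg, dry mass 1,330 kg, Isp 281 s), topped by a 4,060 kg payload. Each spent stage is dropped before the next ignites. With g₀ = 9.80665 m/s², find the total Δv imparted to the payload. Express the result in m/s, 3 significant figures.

Ignition mass of stage 1 = 406,000+50,900 + 40,300+5,010 + 13,700+1,330 + 4,060 = 521,300 kg.
Stage 1: m₀ = 521,300 kg, m_f = 521,300 − 406,000 = 115,300 kg; Δv = 275×9.80665×ln(4.521) = 2696.8×1.5088 ≈ 4069 m/s.
Stage 2: m₀ = 64,400 kg, m_f = 64,400 − 40,300 = 24,100 kg; Δv = 294×9.80665×ln(2.672) = 2883.2×0.9829 ≈ 2834 m/s.
Stage 3: m₀ = 19,090 kg, m_f = 19,090 − 13,700 = 5,390 kg; Δv = 281×9.80665×ln(3.542) = 2755.7×1.2646 ≈ 3485 m/s.
Total Δv = 4069 + 2834 + 3485 = 10388 m/s.

Δv ≈ 10400 m/s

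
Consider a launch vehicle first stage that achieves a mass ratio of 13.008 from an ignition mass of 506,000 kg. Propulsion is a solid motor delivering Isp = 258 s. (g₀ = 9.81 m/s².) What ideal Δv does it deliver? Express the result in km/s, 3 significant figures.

v_e = Isp · g₀ = 258 × 9.81 = 2531.0 m/s.
Using Δv = v_e ln(m₀/m_f): Δv = v_e · ln(13.008) = 2531.0 × 2.5656 ≈ 6493.4 m/s.

Δv ≈ 6.49 km/s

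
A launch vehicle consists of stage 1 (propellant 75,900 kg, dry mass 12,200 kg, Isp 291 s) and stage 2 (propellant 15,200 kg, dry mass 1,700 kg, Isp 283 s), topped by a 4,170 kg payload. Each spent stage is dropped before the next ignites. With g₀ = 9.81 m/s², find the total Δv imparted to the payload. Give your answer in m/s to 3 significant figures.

Δv ≈ 6940 m/s

Ignition mass of stage 1 = 75,900+12,200 + 15,200+1,700 + 4,170 = 109,170 kg.
Stage 1: m₀ = 109,170 kg, m_f = 109,170 − 75,900 = 33,270 kg; Δv = 291×9.81×ln(3.281) = 2854.7×1.1883 ≈ 3392 m/s.
Stage 2: m₀ = 21,070 kg, m_f = 21,070 − 15,200 = 5,870 kg; Δv = 283×9.81×ln(3.589) = 2776.2×1.2780 ≈ 3548 m/s.
Total Δv = 3392 + 3548 = 6940 m/s.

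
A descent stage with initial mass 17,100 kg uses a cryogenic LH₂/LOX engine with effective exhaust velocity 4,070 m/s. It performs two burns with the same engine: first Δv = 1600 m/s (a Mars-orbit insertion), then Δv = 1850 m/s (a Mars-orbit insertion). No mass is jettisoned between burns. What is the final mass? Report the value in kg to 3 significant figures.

After the first burn: m = 17100 × exp(−1600/4070.0) = 17100 × 0.67495 = 11,541.6 kg.
After the second burn: m = 11,541.6 × exp(−1850/4070.0) = 11,541.6 × 0.63474 = 7,325.92 kg.

final mass ≈ 7330 kg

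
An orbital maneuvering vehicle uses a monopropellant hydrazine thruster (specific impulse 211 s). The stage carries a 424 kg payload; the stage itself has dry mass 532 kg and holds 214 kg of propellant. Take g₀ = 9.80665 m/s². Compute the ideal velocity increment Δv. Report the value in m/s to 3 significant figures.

v_e = Isp · g₀ = 211 × 9.80665 = 2069.2 m/s.
m₀ = payload + dry + propellant = 424 + 532 + 214 = 1,170 kg.
m_f = payload + dry = 424 + 532 = 956 kg.
Using Δv = v_e ln(m₀/m_f): Δv = v_e · ln(m₀/m_f) = 2069.2 × ln(1.224) = 2069.2 × 0.2020 ≈ 418.0 m/s.

Δv ≈ 418 m/s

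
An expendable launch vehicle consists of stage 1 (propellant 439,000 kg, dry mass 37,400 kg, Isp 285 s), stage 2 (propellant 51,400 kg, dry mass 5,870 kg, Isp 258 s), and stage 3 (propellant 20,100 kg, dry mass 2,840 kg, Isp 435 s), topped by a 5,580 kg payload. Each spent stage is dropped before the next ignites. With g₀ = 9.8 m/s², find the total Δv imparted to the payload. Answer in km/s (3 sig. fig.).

Δv ≈ 11.8 km/s

Ignition mass of stage 1 = 439,000+37,400 + 51,400+5,870 + 20,100+2,840 + 5,580 = 562,190 kg.
Stage 1: m₀ = 562,190 kg, m_f = 562,190 − 439,000 = 123,190 kg; Δv = 285×9.8×ln(4.564) = 2793.0×1.5181 ≈ 4240 m/s.
Stage 2: m₀ = 85,790 kg, m_f = 85,790 − 51,400 = 34,390 kg; Δv = 258×9.8×ln(2.495) = 2528.4×0.9141 ≈ 2311 m/s.
Stage 3: m₀ = 28,520 kg, m_f = 28,520 − 20,100 = 8,420 kg; Δv = 435×9.8×ln(3.387) = 4263.0×1.2200 ≈ 5201 m/s.
Total Δv = 4240 + 2311 + 5201 = 11752 m/s.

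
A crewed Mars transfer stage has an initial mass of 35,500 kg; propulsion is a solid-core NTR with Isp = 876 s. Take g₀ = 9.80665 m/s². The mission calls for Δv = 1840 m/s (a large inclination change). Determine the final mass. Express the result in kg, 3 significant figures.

v_e = Isp · g₀ = 876 × 9.80665 = 8590.6 m/s.
Rocket equation: m₀/m_f = exp(Δv / v_e) = exp(1840 / 8590.6) = exp(0.2142) = 1.2389.
m_f = m₀ / 1.2389 = 35,500 / 1.2389 = 28,654.5 kg.

final mass ≈ 28700 kg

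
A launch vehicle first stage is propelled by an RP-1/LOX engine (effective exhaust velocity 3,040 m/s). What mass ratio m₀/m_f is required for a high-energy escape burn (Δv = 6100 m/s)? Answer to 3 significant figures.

By the Tsiolkovsky rocket equation, m₀/m_f = exp(Δv / v_e) = exp(6100 / 3040.0) = exp(2.0066) = 7.4378.

mass ratio ≈ 7.44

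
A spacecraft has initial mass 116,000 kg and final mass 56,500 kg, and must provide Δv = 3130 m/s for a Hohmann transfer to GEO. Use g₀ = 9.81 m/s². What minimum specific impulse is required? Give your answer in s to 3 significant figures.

ln(m₀/m_f) = ln(116000/56500) = ln(2.053) = 0.7193.
Using Δv = v_e ln(m₀/m_f): v_e = Δv / ln(m₀/m_f) = 3130 / 0.7193 = 4351.2 m/s.
Isp = v_e / g₀ = 4351.2 / 9.81 = 443.5 s.

Isp ≈ 444 s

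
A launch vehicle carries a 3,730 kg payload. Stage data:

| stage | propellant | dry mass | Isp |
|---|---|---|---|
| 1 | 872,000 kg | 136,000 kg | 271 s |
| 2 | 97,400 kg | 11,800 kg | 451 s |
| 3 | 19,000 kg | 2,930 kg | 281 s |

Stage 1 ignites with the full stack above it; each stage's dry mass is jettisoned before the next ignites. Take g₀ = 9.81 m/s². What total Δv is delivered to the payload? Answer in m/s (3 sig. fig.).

Ignition mass of stage 1 = 872,000+136,000 + 97,400+11,800 + 19,000+2,930 + 3,730 = 1,142,860 kg.
Stage 1: m₀ = 1,142,860 kg, m_f = 1,142,860 − 872,000 = 270,860 kg; Δv = 271×9.81×ln(4.219) = 2658.5×1.4397 ≈ 3827 m/s.
Stage 2: m₀ = 134,860 kg, m_f = 134,860 − 97,400 = 37,460 kg; Δv = 451×9.81×ln(3.6) = 4424.3×1.2810 ≈ 5667 m/s.
Stage 3: m₀ = 25,660 kg, m_f = 25,660 − 19,000 = 6,660 kg; Δv = 281×9.81×ln(3.853) = 2756.6×1.3488 ≈ 3718 m/s.
Total Δv = 3827 + 5667 + 3718 = 13212 m/s.

Δv ≈ 13200 m/s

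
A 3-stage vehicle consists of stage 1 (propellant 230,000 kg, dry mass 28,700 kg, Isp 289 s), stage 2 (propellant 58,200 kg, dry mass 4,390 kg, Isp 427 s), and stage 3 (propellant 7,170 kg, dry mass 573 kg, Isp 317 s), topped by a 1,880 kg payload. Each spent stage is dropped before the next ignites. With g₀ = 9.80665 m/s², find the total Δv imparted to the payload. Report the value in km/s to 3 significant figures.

Ignition mass of stage 1 = 230,000+28,700 + 58,200+4,390 + 7,170+573 + 1,880 = 330,913 kg.
Stage 1: m₀ = 330,913 kg, m_f = 330,913 − 230,000 = 100,913 kg; Δv = 289×9.80665×ln(3.279) = 2834.1×1.1876 ≈ 3366 m/s.
Stage 2: m₀ = 72,213 kg, m_f = 72,213 − 58,200 = 14,013 kg; Δv = 427×9.80665×ln(5.153) = 4187.4×1.6396 ≈ 6866 m/s.
Stage 3: m₀ = 9,623 kg, m_f = 9,623 − 7,170 = 2,453 kg; Δv = 317×9.80665×ln(3.923) = 3108.7×1.3668 ≈ 4249 m/s.
Total Δv = 3366 + 6866 + 4249 = 14481 m/s.

Δv ≈ 14.5 km/s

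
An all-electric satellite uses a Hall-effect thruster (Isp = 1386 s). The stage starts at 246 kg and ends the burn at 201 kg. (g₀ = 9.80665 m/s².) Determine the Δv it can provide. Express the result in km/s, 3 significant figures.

v_e = Isp · g₀ = 1386 × 9.80665 = 13592.0 m/s.
Rocket equation: Δv = v_e · ln(m₀/m_f) = 13592.0 × ln(1.224) = 13592.0 × 0.2020 ≈ 2745.9 m/s.

Δv ≈ 2.75 km/s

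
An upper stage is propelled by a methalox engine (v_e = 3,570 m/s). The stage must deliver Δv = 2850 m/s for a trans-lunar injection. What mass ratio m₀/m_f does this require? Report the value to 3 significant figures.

By the Tsiolkovsky rocket equation, m₀/m_f = exp(Δv / v_e) = exp(2850 / 3570.0) = exp(0.7983) = 2.2218.

mass ratio ≈ 2.22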